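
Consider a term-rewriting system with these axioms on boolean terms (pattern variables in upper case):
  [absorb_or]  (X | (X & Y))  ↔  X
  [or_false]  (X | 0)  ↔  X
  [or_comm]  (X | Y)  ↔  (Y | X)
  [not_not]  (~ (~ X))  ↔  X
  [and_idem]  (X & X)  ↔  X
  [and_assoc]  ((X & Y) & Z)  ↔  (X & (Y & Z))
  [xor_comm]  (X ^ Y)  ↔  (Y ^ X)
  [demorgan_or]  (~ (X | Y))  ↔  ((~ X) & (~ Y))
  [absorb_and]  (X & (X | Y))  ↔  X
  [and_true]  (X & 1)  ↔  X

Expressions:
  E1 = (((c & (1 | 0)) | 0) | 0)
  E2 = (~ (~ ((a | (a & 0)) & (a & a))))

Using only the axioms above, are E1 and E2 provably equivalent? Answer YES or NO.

NO

Every axiom is a valid identity, so a rewrite proof would force E1 and E2 to agree under every assignment.
At a=0, c=1: E1 = 1 but E2 = 0; they differ, so no derivation exists.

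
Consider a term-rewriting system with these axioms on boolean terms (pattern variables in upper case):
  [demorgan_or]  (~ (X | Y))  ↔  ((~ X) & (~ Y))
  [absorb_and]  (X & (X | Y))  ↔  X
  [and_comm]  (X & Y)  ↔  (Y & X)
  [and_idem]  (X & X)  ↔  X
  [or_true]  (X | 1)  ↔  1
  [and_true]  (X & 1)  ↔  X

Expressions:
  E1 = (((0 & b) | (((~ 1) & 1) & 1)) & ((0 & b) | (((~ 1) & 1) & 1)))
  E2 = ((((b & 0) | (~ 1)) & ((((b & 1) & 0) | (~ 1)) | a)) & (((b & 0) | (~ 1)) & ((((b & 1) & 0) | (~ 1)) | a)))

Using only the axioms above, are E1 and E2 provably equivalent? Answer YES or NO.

(1) (((0 & b) | (((~ 1) & 1) & 1)) & ((0 & b) | (((~ 1) & 1) & 1)))  =[and_idem →]=  ((0 & b) | (((~ 1) & 1) & 1))
(2) (0 & b)  =[and_comm →]=  (b & 0)    ⊢ ((b & 0) | (((~ 1) & 1) & 1))
(3) ((~ 1) & 1)  =[and_true →]=  (~ 1)    ⊢ ((b & 0) | ((~ 1) & 1))
(4) ((~ 1) & 1)  =[and_true →]=  (~ 1)    ⊢ ((b & 0) | (~ 1))
(5) ((b & 0) | (~ 1))  =[absorb_and ←]=  (((b & 0) | (~ 1)) & (((b & 0) | (~ 1)) | a))
(6) b  =[and_true ←]=  (b & 1)    ⊢ (((b & 0) | (~ 1)) & ((((b & 1) & 0) | (~ 1)) | a))
(7) (((b & 0) | (~ 1)) & ((((b & 1) & 0) | (~ 1)) | a))  =[and_idem ←]=  ((((b & 0) | (~ 1)) & ((((b & 1) & 0) | (~ 1)) | a)) & (((b & 0) | (~ 1)) & ((((b & 1) & 0) | (~ 1)) | a)))    ⊢ E2

YES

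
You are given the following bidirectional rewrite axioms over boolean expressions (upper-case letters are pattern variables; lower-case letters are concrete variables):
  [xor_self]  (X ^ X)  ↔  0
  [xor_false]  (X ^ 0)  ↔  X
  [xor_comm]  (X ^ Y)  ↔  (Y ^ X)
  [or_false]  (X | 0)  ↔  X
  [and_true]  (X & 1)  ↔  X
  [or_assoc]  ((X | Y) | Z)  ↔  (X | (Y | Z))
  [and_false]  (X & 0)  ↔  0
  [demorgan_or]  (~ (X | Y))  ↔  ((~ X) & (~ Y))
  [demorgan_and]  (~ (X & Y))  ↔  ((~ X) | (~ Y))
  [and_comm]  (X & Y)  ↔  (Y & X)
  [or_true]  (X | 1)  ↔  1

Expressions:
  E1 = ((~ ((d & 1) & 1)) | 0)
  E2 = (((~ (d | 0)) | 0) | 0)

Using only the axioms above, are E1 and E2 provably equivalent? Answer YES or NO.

(1) ((d & 1) & 1)  =[and_true →]=  (d & 1)    ⊢ ((~ (d & 1)) | 0)
(2) (d & 1)  =[and_true →]=  d    ⊢ ((~ d) | 0)
(3) ((~ d) | 0)  =[or_false →]=  (~ d)
(4) d  =[or_false ←]=  (d | 0)    ⊢ (~ (d | 0))
(5) (~ (d | 0))  =[or_false ←]=  ((~ (d | 0)) | 0)
(6) ((~ (d | 0)) | 0)  =[or_false ←]=  (((~ (d | 0)) | 0) | 0)    ⊢ E2

YES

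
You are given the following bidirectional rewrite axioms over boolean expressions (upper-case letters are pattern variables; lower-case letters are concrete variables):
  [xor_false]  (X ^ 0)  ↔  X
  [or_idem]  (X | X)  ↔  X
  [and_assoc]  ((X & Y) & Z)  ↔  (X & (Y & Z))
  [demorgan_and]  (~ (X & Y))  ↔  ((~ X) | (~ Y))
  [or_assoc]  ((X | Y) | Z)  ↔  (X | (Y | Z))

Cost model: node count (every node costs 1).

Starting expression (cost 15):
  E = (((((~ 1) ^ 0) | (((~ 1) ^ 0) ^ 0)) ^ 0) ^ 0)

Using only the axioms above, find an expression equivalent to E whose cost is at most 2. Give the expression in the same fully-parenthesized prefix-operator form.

(~ 1)   [cost 2]

(1) ((((~ 1) ^ 0) | (((~ 1) ^ 0) ^ 0)) ^ 0)  =[xor_false →]=  (((~ 1) ^ 0) | (((~ 1) ^ 0) ^ 0))    ⊢ ((((~ 1) ^ 0) | (((~ 1) ^ 0) ^ 0)) ^ 0)
(2) ((((~ 1) ^ 0) | (((~ 1) ^ 0) ^ 0)) ^ 0)  =[xor_false →]=  (((~ 1) ^ 0) | (((~ 1) ^ 0) ^ 0))
(3) ((~ 1) ^ 0)  =[xor_false →]=  (~ 1)    ⊢ (((~ 1) ^ 0) | ((~ 1) ^ 0))
(4) ((~ 1) ^ 0)  =[xor_false →]=  (~ 1)    ⊢ ((~ 1) | ((~ 1) ^ 0))
(5) ((~ 1) ^ 0)  =[xor_false →]=  (~ 1)    ⊢ ((~ 1) | (~ 1))
(6) ((~ 1) | (~ 1))  =[or_idem →]=  (~ 1)    ⊢ cost 2, within 2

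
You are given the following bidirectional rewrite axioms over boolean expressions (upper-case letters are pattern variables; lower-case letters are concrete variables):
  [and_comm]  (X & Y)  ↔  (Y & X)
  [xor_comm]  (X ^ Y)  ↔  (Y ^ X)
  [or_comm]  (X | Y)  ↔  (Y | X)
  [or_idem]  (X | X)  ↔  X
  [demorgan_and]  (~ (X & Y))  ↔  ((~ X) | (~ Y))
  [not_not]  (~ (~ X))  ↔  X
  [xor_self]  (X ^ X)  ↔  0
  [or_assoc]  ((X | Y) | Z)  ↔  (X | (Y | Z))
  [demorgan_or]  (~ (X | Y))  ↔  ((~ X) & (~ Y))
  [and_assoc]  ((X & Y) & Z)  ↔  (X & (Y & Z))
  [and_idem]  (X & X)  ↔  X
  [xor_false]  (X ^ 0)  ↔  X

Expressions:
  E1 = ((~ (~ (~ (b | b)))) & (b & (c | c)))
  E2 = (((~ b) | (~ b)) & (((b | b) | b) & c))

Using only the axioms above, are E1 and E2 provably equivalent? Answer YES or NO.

step 1: or_idem (→) rewrites (b | b) into b, now ((~ (~ (~ b))) & (b & (c | c)))
step 2: or_idem (→) rewrites (c | c) into c, now ((~ (~ (~ b))) & (b & c))
step 3: not_not (→) rewrites (~ (~ b)) into b, now ((~ b) & (b & c))
step 4: or_idem (←) rewrites (~ b) into ((~ b) | (~ b)), now (((~ b) | (~ b)) & (b & c))
step 5: or_idem (←) rewrites b into (b | b), now (((~ b) | (~ b)) & ((b | b) & c))
step 6: or_idem (←) rewrites b into (b | b), which is E2

YES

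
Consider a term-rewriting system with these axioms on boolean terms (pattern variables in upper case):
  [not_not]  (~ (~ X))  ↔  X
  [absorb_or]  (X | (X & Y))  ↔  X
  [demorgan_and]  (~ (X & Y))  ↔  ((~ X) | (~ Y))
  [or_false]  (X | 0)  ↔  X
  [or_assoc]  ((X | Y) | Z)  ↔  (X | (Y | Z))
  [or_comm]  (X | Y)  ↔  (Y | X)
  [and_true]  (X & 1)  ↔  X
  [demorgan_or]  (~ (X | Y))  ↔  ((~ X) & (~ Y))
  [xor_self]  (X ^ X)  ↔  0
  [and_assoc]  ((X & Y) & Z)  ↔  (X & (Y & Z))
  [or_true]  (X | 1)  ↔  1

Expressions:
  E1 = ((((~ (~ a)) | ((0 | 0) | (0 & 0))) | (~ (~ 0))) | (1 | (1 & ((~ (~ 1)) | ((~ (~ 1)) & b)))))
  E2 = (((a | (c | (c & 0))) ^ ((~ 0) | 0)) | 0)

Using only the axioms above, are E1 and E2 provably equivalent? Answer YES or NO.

The axioms are sound identities: if E1 ↔* E2 then E1 and E2 evaluate identically under any assignment.
Under a=0, b=0, c=1: E1 evaluates to 1, E2 to 0. Distinct ⇒ no rewrite sequence connects them.

NO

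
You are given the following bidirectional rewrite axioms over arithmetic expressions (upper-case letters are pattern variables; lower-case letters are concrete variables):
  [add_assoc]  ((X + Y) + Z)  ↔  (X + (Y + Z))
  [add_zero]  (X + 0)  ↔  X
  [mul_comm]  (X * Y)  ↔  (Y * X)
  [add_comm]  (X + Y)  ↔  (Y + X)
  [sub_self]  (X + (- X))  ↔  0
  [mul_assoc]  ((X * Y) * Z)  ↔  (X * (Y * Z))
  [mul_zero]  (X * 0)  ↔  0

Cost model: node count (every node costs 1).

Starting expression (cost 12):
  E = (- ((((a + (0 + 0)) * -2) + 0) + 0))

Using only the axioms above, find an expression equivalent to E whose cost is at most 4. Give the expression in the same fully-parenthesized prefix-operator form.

(1) (0 + 0)  =[add_zero →]=  0    ⊢ (- ((((a + 0) * -2) + 0) + 0))
(2) (((a + 0) * -2) + 0)  =[add_zero →]=  ((a + 0) * -2)    ⊢ (- (((a + 0) * -2) + 0))
(3) (((a + 0) * -2) + 0)  =[add_zero →]=  ((a + 0) * -2)    ⊢ (- ((a + 0) * -2))
(4) (a + 0)  =[add_zero →]=  a    ⊢ cost 4, within 4

(- (a * -2))   [cost 4]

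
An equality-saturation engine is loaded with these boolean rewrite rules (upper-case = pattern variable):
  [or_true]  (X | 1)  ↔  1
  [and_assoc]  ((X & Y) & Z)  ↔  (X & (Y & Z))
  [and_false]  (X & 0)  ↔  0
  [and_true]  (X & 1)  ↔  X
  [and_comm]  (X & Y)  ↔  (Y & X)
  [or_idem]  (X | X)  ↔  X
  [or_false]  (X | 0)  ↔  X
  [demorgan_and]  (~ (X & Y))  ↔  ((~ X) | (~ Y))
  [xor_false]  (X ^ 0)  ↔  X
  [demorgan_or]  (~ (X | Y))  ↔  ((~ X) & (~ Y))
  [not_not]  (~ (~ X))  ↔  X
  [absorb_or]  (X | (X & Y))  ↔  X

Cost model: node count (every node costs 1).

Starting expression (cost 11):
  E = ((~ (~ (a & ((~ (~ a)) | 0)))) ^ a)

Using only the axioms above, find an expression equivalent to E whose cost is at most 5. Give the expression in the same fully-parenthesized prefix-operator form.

(1) (~ (~ a))  =[not_not →]=  a    ⊢ ((~ (~ (a & (a | 0)))) ^ a)
(2) (~ (~ (a & (a | 0))))  =[not_not →]=  (a & (a | 0))    ⊢ ((a & (a | 0)) ^ a)
(3) (a | 0)  =[or_false →]=  a    ⊢ cost 5, within 5

((a & a) ^ a)   [cost 5]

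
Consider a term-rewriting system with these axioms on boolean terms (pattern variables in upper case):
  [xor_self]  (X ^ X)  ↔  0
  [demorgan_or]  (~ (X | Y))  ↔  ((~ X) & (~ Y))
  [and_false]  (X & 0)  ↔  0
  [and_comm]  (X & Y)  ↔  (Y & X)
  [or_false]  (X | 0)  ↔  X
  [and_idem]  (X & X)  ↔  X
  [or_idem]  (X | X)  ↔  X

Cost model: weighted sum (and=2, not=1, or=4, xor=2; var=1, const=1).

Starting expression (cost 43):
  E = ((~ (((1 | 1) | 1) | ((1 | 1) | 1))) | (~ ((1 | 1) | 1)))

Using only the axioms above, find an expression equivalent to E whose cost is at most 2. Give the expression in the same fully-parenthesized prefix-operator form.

(~ 1)   [cost 2]

1. [or_idem →] (((1 | 1) | 1) | ((1 | 1) | 1))  →  ((1 | 1) | 1);  E = ((~ ((1 | 1) | 1)) | (~ ((1 | 1) | 1)))
2. [or_idem →] ((~ ((1 | 1) | 1)) | (~ ((1 | 1) | 1)))  →  (~ ((1 | 1) | 1))
3. [or_idem →] (1 | 1)  →  1;  E = (~ (1 | 1))
4. [or_idem →] (1 | 1)  →  1;  cost 2 ≤ 2, done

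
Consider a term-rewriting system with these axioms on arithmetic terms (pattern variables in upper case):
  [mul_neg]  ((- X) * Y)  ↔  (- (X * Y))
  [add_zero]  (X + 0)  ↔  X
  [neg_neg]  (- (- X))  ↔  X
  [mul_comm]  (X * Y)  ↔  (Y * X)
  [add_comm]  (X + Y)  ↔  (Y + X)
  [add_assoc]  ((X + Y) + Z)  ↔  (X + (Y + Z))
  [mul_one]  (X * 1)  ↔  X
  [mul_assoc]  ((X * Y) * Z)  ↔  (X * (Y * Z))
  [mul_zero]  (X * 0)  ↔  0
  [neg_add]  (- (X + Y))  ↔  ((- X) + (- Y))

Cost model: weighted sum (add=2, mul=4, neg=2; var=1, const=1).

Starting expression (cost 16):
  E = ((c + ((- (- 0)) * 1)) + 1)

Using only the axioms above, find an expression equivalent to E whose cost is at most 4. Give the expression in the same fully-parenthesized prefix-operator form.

(1) (- (- 0))  =[neg_neg →]=  0    ⊢ ((c + (0 * 1)) + 1)
(2) ((c + (0 * 1)) + 1)  =[add_comm →]=  (1 + (c + (0 * 1)))
(3) (0 * 1)  =[mul_one →]=  0    ⊢ (1 + (c + 0))
(4) (c + 0)  =[add_zero →]=  c    ⊢ cost 4, within 4

(1 + c)   [cost 4]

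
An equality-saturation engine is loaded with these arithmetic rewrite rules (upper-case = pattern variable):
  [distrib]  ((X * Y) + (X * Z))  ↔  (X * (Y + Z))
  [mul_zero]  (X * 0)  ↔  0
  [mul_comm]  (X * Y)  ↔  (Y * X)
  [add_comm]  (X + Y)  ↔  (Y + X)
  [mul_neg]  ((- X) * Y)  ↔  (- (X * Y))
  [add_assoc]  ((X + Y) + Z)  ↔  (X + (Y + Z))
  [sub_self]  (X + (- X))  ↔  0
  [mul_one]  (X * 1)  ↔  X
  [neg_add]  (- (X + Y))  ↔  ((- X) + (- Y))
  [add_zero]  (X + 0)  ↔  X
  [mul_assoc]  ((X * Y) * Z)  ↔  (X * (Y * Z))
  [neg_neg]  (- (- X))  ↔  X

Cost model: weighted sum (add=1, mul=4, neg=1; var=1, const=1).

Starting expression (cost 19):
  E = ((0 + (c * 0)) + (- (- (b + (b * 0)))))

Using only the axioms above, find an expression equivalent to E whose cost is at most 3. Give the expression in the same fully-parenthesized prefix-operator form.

step 1: neg_neg (→) rewrites (- (- (b + (b * 0)))) into (b + (b * 0)), now ((0 + (c * 0)) + (b + (b * 0)))
step 2: mul_zero (→) rewrites (c * 0) into 0, now ((0 + 0) + (b + (b * 0)))
step 3: add_zero (→) rewrites (0 + 0) into 0, now (0 + (b + (b * 0)))
step 4: mul_zero (→) rewrites (b * 0) into 0, now (0 + (b + 0))
step 5: add_comm (→) rewrites (0 + (b + 0)) into ((b + 0) + 0)
step 6: add_zero (→) rewrites ((b + 0) + 0) into (b + 0), reaching cost 3 (bound 3)

(b + 0)   [cost 3]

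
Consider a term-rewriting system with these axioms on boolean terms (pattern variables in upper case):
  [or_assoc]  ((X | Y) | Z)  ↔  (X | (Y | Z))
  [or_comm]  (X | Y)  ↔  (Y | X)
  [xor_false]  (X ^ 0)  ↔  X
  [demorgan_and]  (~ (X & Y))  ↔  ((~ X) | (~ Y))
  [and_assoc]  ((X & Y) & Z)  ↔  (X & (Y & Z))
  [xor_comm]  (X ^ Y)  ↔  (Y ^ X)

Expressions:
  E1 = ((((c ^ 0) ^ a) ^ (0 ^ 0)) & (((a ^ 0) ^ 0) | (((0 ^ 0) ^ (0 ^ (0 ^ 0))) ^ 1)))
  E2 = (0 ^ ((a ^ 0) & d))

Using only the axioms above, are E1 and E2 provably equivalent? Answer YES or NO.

Every axiom is a valid identity, so a rewrite proof would force E1 and E2 to agree under every assignment.
At a=0, c=1, d=0: E1 = 1 but E2 = 0; they differ, so no derivation exists.

NO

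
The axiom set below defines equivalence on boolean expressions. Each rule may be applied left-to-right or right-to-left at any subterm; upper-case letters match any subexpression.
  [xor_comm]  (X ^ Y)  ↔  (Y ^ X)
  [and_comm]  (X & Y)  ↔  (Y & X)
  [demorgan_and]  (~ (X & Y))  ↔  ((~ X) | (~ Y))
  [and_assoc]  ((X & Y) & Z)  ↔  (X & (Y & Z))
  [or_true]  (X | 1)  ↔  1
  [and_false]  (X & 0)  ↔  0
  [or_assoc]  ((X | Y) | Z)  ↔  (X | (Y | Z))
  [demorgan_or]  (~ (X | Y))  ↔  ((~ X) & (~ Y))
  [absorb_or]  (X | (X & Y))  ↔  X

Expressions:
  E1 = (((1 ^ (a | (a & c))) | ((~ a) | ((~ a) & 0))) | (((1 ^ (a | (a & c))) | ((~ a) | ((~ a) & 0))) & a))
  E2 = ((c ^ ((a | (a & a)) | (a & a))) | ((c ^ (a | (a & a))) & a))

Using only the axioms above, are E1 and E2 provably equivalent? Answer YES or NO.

The axioms are sound identities: if E1 ↔* E2 then E1 and E2 evaluate identically under any assignment.
Under a=0, c=0: E1 evaluates to 1, E2 to 0. Distinct ⇒ no rewrite sequence connects them.

NO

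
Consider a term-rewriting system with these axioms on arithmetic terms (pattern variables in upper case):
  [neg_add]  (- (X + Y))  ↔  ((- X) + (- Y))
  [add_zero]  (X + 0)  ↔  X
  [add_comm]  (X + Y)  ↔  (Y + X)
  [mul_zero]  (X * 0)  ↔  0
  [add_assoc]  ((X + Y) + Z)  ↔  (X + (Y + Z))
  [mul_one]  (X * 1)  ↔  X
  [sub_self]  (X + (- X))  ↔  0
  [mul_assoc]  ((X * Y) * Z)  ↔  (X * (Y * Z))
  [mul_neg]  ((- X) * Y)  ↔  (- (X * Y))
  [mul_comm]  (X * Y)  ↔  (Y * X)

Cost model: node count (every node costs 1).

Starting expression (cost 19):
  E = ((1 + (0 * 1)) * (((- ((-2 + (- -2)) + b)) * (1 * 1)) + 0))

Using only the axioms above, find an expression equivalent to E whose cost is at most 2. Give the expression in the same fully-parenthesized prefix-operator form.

(- b)   [cost 2]

step 1: sub_self (→) rewrites (-2 + (- -2)) into 0, now ((1 + (0 * 1)) * (((- (0 + b)) * (1 * 1)) + 0))
step 2: add_zero (→) rewrites (((- (0 + b)) * (1 * 1)) + 0) into ((- (0 + b)) * (1 * 1)), now ((1 + (0 * 1)) * ((- (0 + b)) * (1 * 1)))
step 3: mul_one (→) rewrites (1 * 1) into 1, now ((1 + (0 * 1)) * ((- (0 + b)) * 1))
step 4: mul_neg (→) rewrites ((- (0 + b)) * 1) into (- ((0 + b) * 1)), now ((1 + (0 * 1)) * (- ((0 + b) * 1)))
step 5: mul_one (→) rewrites (0 * 1) into 0, now ((1 + 0) * (- ((0 + b) * 1)))
step 6: add_zero (→) rewrites (1 + 0) into 1, now (1 * (- ((0 + b) * 1)))
step 7: add_comm (→) rewrites (0 + b) into (b + 0), now (1 * (- ((b + 0) * 1)))
step 8: mul_comm (→) rewrites (1 * (- ((b + 0) * 1))) into ((- ((b + 0) * 1)) * 1)
step 9: add_zero (→) rewrites (b + 0) into b, now ((- (b * 1)) * 1)
step 10: mul_one (→) rewrites ((- (b * 1)) * 1) into (- (b * 1))
step 11: mul_one (→) rewrites (b * 1) into b, reaching cost 2 (bound 2)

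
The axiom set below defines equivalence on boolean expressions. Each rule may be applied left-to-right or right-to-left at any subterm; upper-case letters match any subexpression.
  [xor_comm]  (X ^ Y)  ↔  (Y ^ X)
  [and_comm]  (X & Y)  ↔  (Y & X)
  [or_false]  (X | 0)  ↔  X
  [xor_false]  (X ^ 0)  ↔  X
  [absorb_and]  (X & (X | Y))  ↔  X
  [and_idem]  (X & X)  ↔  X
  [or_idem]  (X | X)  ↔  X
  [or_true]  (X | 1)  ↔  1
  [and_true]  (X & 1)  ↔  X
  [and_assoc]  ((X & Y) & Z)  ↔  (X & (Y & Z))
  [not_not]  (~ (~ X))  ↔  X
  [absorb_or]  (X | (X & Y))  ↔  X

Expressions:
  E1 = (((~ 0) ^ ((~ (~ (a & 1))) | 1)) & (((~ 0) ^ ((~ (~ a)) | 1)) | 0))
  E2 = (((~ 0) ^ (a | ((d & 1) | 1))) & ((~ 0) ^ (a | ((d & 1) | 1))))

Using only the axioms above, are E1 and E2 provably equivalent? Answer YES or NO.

(1) (a & 1)  =[and_true →]=  a    ⊢ (((~ 0) ^ ((~ (~ a)) | 1)) & (((~ 0) ^ ((~ (~ a)) | 1)) | 0))
(2) (((~ 0) ^ ((~ (~ a)) | 1)) & (((~ 0) ^ ((~ (~ a)) | 1)) | 0))  =[absorb_and →]=  ((~ 0) ^ ((~ (~ a)) | 1))
(3) (~ (~ a))  =[not_not →]=  a    ⊢ ((~ 0) ^ (a | 1))
(4) 1  =[or_true ←]=  (d | 1)    ⊢ ((~ 0) ^ (a | (d | 1)))
(5) d  =[and_true ←]=  (d & 1)    ⊢ ((~ 0) ^ (a | ((d & 1) | 1)))
(6) ((~ 0) ^ (a | ((d & 1) | 1)))  =[and_idem ←]=  (((~ 0) ^ (a | ((d & 1) | 1))) & ((~ 0) ^ (a | ((d & 1) | 1))))    ⊢ E2

YES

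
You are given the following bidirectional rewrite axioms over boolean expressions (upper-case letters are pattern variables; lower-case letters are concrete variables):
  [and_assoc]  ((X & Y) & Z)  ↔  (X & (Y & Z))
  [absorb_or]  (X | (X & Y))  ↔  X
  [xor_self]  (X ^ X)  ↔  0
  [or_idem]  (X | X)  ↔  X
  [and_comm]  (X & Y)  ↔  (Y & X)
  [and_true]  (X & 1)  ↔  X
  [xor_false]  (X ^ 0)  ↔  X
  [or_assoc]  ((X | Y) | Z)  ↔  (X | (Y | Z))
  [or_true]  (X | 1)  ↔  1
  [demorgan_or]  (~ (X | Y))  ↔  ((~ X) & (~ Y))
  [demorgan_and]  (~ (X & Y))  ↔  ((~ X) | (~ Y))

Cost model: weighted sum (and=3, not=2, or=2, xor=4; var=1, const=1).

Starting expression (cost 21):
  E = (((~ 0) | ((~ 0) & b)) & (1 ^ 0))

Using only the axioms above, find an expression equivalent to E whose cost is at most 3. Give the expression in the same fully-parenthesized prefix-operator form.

(~ 0)   [cost 3]

step 1: xor_false (→) rewrites (1 ^ 0) into 1, now (((~ 0) | ((~ 0) & b)) & 1)
step 2: absorb_or (→) rewrites ((~ 0) | ((~ 0) & b)) into (~ 0), now ((~ 0) & 1)
step 3: and_true (→) rewrites ((~ 0) & 1) into (~ 0), reaching cost 3 (bound 3)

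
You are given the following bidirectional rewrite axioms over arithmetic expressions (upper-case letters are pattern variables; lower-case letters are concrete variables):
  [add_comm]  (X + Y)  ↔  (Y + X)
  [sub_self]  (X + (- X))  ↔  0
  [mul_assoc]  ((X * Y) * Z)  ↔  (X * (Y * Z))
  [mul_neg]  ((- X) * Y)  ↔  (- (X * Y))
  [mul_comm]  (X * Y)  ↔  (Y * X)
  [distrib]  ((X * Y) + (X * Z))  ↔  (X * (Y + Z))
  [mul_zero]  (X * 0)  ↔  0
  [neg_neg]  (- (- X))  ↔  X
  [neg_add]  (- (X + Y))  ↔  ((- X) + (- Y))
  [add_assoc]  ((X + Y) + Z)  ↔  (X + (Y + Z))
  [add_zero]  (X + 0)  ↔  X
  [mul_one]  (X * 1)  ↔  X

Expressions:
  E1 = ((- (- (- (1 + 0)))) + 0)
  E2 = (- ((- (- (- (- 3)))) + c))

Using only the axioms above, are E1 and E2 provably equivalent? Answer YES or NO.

NO

Every axiom is a valid identity, so a rewrite proof would force E1 and E2 to agree under every assignment.
At c=0: E1 = -1 but E2 = -3; they differ, so no derivation exists.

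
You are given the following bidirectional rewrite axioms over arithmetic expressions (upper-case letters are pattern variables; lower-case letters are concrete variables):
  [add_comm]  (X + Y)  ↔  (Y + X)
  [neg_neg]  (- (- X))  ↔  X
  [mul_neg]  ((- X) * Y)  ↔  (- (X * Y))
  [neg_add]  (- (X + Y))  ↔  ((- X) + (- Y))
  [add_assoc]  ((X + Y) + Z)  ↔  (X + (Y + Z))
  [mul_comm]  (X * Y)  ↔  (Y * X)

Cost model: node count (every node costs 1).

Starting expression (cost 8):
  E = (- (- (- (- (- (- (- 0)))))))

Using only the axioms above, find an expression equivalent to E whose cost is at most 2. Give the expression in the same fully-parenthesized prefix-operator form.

(- 0)   [cost 2]

step 1: neg_neg (→) rewrites (- (- (- (- (- 0))))) into (- (- (- 0))), now (- (- (- (- (- 0)))))
step 2: neg_neg (→) rewrites (- (- (- (- 0)))) into (- (- 0)), now (- (- (- 0)))
step 3: neg_neg (→) rewrites (- (- (- 0))) into (- 0), reaching cost 2 (bound 2)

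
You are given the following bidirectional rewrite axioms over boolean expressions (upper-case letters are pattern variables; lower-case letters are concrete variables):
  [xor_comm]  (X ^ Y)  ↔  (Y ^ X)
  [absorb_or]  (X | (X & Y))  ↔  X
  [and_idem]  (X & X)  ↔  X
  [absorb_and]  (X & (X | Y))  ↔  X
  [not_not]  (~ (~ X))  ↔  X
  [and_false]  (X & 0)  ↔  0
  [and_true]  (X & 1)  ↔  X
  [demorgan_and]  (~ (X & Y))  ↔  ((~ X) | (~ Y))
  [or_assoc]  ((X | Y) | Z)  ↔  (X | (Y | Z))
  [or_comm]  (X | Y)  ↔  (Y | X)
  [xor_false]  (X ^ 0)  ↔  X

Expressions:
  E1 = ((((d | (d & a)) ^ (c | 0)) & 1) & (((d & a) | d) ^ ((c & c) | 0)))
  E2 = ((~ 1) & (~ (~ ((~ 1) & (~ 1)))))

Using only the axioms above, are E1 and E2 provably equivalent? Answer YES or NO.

NO

Every axiom is a valid identity, so a rewrite proof would force E1 and E2 to agree under every assignment.
At a=0, c=0, d=1: E1 = 1 but E2 = 0; they differ, so no derivation exists.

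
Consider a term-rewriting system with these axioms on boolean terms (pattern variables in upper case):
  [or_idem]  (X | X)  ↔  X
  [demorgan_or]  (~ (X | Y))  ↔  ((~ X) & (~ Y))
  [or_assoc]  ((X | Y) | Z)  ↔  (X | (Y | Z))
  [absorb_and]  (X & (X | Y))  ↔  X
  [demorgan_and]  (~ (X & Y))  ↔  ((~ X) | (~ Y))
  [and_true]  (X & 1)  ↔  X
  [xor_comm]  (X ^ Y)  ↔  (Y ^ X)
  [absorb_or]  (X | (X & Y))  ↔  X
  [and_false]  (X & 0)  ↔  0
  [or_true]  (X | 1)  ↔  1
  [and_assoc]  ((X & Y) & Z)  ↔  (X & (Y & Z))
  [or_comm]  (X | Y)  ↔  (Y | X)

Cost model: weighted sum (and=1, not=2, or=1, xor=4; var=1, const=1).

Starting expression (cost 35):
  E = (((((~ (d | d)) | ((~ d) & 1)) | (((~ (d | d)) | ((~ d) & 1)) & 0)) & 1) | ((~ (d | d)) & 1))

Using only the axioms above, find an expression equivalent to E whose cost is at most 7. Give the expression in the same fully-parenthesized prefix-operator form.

((~ d) | (~ d))   [cost 7]

(1) (((~ (d | d)) | ((~ d) & 1)) | (((~ (d | d)) | ((~ d) & 1)) & 0))  =[absorb_or →]=  ((~ (d | d)) | ((~ d) & 1))    ⊢ ((((~ (d | d)) | ((~ d) & 1)) & 1) | ((~ (d | d)) & 1))
(2) (d | d)  =[or_idem →]=  d    ⊢ ((((~ d) | ((~ d) & 1)) & 1) | ((~ (d | d)) & 1))
(3) ((~ d) | ((~ d) & 1))  =[absorb_or →]=  (~ d)    ⊢ (((~ d) & 1) | ((~ (d | d)) & 1))
(4) (d | d)  =[or_idem →]=  d    ⊢ (((~ d) & 1) | ((~ d) & 1))
(5) ((~ d) & 1)  =[and_true →]=  (~ d)    ⊢ ((~ d) | ((~ d) & 1))
(6) ((~ d) & 1)  =[and_true →]=  (~ d)    ⊢ cost 7, within 7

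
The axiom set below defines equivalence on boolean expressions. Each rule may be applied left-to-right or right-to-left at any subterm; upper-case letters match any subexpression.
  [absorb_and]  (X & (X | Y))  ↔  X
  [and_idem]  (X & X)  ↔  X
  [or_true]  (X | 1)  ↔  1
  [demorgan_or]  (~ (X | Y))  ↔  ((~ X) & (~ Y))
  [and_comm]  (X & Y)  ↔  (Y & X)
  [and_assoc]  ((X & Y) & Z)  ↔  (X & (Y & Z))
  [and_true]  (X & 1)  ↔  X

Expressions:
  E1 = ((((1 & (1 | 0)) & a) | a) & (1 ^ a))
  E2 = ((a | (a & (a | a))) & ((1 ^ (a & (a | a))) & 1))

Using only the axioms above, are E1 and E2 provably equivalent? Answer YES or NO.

1. [absorb_and →] (1 & (1 | 0))  →  1;  E1 = (((1 & a) | a) & (1 ^ a))
2. [and_comm →] (1 & a)  →  (a & 1);  E1 = (((a & 1) | a) & (1 ^ a))
3. [and_true →] (a & 1)  →  a;  E1 = ((a | a) & (1 ^ a))
4. [absorb_and ←] a  →  (a & (a | a));  E1 = ((a | (a & (a | a))) & (1 ^ a))
5. [and_true ←] (1 ^ a)  →  ((1 ^ a) & 1);  E1 = ((a | (a & (a | a))) & ((1 ^ a) & 1))
6. [absorb_and ←] a  →  (a & (a | a));  this is E2

YES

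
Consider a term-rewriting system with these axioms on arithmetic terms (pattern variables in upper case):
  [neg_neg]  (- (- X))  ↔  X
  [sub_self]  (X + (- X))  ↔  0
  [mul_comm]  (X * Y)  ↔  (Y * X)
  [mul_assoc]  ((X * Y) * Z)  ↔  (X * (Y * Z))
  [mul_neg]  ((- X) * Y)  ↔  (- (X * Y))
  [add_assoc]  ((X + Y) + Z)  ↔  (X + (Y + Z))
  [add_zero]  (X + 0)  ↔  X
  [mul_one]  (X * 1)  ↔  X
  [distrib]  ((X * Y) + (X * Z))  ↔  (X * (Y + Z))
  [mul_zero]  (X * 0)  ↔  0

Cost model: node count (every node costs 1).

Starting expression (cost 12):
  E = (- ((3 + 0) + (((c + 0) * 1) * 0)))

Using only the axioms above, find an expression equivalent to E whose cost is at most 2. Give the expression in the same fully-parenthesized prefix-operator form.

step 1: add_zero (→) rewrites (c + 0) into c, now (- ((3 + 0) + ((c * 1) * 0)))
step 2: mul_one (→) rewrites (c * 1) into c, now (- ((3 + 0) + (c * 0)))
step 3: mul_zero (→) rewrites (c * 0) into 0, now (- ((3 + 0) + 0))
step 4: add_zero (→) rewrites (3 + 0) into 3, now (- (3 + 0))
step 5: add_zero (→) rewrites (3 + 0) into 3, reaching cost 2 (bound 2)

(- 3)   [cost 2]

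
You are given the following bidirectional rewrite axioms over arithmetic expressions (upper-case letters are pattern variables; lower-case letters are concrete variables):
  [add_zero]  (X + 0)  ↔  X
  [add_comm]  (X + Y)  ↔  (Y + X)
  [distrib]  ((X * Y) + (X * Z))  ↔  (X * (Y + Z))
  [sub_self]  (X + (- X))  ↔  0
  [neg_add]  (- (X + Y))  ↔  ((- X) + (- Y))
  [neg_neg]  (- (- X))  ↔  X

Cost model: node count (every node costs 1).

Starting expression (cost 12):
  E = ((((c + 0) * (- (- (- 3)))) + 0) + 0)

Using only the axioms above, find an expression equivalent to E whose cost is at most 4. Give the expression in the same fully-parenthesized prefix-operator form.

(c * (- 3))   [cost 4]

(1) (((c + 0) * (- (- (- 3)))) + 0)  =[add_zero →]=  ((c + 0) * (- (- (- 3))))    ⊢ (((c + 0) * (- (- (- 3)))) + 0)
(2) (((c + 0) * (- (- (- 3)))) + 0)  =[add_zero →]=  ((c + 0) * (- (- (- 3))))
(3) (- (- 3))  =[neg_neg →]=  3    ⊢ ((c + 0) * (- 3))
(4) (c + 0)  =[add_zero →]=  c    ⊢ cost 4, within 4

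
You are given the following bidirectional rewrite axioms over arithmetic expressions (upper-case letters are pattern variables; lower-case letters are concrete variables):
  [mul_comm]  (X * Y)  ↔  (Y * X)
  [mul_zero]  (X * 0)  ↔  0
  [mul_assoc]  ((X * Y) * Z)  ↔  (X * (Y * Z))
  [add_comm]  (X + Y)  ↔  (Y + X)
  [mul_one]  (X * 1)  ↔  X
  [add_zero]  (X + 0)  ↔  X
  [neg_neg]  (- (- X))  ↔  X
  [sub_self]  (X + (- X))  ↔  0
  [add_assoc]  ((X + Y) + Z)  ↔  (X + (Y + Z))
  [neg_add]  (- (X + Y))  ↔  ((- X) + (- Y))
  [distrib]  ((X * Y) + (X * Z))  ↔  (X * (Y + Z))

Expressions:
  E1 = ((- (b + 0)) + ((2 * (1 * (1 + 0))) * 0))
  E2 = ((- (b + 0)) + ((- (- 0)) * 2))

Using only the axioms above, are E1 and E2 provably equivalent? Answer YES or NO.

YES

step 1: add_zero (→) rewrites (1 + 0) into 1, now ((- (b + 0)) + ((2 * (1 * 1)) * 0))
step 2: add_zero (→) rewrites (b + 0) into b, now ((- b) + ((2 * (1 * 1)) * 0))
step 3: mul_one (→) rewrites (1 * 1) into 1, now ((- b) + ((2 * 1) * 0))
step 4: mul_one (→) rewrites (2 * 1) into 2, now ((- b) + (2 * 0))
step 5: add_zero (←) rewrites b into (b + 0), now ((- (b + 0)) + (2 * 0))
step 6: mul_comm (→) rewrites (2 * 0) into (0 * 2), now ((- (b + 0)) + (0 * 2))
step 7: neg_neg (←) rewrites 0 into (- (- 0)), which is E2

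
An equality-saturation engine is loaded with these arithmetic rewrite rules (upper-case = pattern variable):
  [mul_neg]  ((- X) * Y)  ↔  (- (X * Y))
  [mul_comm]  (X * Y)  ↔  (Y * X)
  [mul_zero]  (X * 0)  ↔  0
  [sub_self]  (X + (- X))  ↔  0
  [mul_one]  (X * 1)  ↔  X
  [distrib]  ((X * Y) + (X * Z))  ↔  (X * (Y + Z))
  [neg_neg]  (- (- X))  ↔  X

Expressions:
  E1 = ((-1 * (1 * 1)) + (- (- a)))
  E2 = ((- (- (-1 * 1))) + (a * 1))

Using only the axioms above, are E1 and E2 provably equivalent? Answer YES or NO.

YES

1. [mul_one →] (1 * 1)  →  1;  E1 = ((-1 * 1) + (- (- a)))
2. [mul_one →] (-1 * 1)  →  -1;  E1 = (-1 + (- (- a)))
3. [neg_neg →] (- (- a))  →  a;  E1 = (-1 + a)
4. [neg_neg ←] -1  →  (- (- -1));  E1 = ((- (- -1)) + a)
5. [mul_one ←] -1  →  (-1 * 1);  E1 = ((- (- (-1 * 1))) + a)
6. [mul_one ←] a  →  (a * 1);  this is E2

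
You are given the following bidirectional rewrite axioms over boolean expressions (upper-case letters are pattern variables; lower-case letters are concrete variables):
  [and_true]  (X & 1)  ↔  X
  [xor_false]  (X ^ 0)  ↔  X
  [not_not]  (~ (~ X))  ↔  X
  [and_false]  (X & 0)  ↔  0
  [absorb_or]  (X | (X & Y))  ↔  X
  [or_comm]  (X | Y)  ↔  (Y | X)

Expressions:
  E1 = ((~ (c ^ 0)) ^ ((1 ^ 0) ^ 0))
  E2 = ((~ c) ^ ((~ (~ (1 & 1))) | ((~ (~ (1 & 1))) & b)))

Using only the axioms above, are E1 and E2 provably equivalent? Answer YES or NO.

1. [xor_false →] ((1 ^ 0) ^ 0)  →  (1 ^ 0);  E1 = ((~ (c ^ 0)) ^ (1 ^ 0))
2. [xor_false →] (1 ^ 0)  →  1;  E1 = ((~ (c ^ 0)) ^ 1)
3. [xor_false →] (c ^ 0)  →  c;  E1 = ((~ c) ^ 1)
4. [not_not ←] 1  →  (~ (~ 1));  E1 = ((~ c) ^ (~ (~ 1)))
5. [and_true ←] 1  →  (1 & 1);  E1 = ((~ c) ^ (~ (~ (1 & 1))))
6. [absorb_or ←] (~ (~ (1 & 1)))  →  ((~ (~ (1 & 1))) | ((~ (~ (1 & 1))) & b));  this is E2

YES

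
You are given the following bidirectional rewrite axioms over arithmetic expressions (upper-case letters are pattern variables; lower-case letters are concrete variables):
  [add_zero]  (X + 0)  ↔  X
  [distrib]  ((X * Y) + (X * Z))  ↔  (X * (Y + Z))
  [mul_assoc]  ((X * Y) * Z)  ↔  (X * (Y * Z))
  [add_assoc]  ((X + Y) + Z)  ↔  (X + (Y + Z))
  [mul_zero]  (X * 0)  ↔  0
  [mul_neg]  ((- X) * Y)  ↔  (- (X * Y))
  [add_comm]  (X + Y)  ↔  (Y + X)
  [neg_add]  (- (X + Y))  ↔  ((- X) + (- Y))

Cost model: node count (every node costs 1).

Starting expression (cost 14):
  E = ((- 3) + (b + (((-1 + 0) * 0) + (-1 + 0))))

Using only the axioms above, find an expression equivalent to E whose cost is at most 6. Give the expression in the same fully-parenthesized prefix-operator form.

((- 3) + (b + -1))   [cost 6]

step 1: add_zero (→) rewrites (-1 + 0) into -1, now ((- 3) + (b + ((-1 * 0) + (-1 + 0))))
step 2: mul_zero (→) rewrites (-1 * 0) into 0, now ((- 3) + (b + (0 + (-1 + 0))))
step 3: add_comm (→) rewrites (0 + (-1 + 0)) into ((-1 + 0) + 0), now ((- 3) + (b + ((-1 + 0) + 0)))
step 4: add_zero (→) rewrites (-1 + 0) into -1, now ((- 3) + (b + (-1 + 0)))
step 5: add_zero (→) rewrites (-1 + 0) into -1, reaching cost 6 (bound 6)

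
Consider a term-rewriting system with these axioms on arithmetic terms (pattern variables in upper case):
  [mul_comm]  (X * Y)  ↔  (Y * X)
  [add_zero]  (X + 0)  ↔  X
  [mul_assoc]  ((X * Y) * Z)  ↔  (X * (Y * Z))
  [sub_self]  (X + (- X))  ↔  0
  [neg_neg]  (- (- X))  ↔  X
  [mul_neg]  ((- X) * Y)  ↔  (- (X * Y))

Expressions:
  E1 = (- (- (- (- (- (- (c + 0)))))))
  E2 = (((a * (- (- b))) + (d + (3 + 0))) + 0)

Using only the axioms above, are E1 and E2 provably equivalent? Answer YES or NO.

All listed rules preserve value, hence provable equivalence implies equal values everywhere; look for a separating assignment.
a=0, b=0, c=0, d=0 gives E1 ↦ 0, E2 ↦ 3; values differ ⇒ not provably equivalent.

NO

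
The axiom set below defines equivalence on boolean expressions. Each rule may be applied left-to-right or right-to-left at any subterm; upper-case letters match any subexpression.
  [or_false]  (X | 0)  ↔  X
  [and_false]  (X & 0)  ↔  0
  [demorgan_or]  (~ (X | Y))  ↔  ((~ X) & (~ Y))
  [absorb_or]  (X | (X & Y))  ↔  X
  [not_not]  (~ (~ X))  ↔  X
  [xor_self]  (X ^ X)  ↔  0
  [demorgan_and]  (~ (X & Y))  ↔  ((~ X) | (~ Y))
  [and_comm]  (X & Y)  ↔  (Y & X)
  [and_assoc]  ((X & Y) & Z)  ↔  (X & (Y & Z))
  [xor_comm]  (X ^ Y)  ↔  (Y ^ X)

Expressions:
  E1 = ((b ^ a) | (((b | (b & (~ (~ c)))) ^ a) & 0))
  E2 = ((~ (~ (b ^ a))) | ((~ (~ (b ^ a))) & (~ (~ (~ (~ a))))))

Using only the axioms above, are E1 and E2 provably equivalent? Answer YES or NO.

YES

step 1: not_not (→) rewrites (~ (~ c)) into c, now ((b ^ a) | (((b | (b & c)) ^ a) & 0))
step 2: absorb_or (→) rewrites (b | (b & c)) into b, now ((b ^ a) | ((b ^ a) & 0))
step 3: absorb_or (→) rewrites ((b ^ a) | ((b ^ a) & 0)) into (b ^ a)
step 4: not_not (←) rewrites (b ^ a) into (~ (~ (b ^ a)))
step 5: absorb_or (←) rewrites (~ (~ (b ^ a))) into ((~ (~ (b ^ a))) | ((~ (~ (b ^ a))) & a))
step 6: not_not (←) rewrites a into (~ (~ a)), now ((~ (~ (b ^ a))) | ((~ (~ (b ^ a))) & (~ (~ a))))
step 7: not_not (←) rewrites (~ a) into (~ (~ (~ a))), which is E2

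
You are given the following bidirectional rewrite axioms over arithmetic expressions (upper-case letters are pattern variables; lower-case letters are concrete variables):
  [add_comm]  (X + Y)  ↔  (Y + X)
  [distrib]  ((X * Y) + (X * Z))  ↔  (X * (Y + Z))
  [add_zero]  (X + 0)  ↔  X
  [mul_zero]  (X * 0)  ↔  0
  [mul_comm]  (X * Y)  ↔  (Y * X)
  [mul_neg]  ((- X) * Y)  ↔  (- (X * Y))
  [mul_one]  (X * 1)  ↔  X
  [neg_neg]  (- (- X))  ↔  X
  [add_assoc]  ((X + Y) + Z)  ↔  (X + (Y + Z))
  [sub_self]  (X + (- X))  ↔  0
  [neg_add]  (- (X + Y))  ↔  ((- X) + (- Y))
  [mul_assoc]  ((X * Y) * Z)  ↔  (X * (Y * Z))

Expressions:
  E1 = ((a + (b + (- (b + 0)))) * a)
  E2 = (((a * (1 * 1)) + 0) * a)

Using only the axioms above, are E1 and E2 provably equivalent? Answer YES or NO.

step 1: add_zero (→) rewrites (b + 0) into b, now ((a + (b + (- b))) * a)
step 2: sub_self (→) rewrites (b + (- b)) into 0, now ((a + 0) * a)
step 3: add_zero (→) rewrites (a + 0) into a, now (a * a)
step 4: mul_one (←) rewrites a into (a * 1), now ((a * 1) * a)
step 5: mul_one (←) rewrites 1 into (1 * 1), now ((a * (1 * 1)) * a)
step 6: add_zero (←) rewrites (a * (1 * 1)) into ((a * (1 * 1)) + 0), which is E2

YES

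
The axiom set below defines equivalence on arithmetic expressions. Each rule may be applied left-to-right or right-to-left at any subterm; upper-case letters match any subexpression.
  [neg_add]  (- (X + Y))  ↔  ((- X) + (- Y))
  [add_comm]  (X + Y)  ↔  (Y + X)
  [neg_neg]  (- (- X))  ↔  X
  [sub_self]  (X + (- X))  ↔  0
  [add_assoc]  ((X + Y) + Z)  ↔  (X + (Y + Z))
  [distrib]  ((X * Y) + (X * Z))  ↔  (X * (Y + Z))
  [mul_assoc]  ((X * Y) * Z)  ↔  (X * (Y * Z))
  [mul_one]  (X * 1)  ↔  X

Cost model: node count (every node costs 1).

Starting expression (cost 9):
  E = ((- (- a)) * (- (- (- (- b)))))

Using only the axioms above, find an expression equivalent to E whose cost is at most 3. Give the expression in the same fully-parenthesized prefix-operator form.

1. [neg_neg →] (- (- (- b)))  →  (- b);  E = ((- (- a)) * (- (- b)))
2. [neg_neg →] (- (- b))  →  b;  E = ((- (- a)) * b)
3. [neg_neg →] (- (- a))  →  a;  cost 3 ≤ 3, done

(a * b)   [cost 3]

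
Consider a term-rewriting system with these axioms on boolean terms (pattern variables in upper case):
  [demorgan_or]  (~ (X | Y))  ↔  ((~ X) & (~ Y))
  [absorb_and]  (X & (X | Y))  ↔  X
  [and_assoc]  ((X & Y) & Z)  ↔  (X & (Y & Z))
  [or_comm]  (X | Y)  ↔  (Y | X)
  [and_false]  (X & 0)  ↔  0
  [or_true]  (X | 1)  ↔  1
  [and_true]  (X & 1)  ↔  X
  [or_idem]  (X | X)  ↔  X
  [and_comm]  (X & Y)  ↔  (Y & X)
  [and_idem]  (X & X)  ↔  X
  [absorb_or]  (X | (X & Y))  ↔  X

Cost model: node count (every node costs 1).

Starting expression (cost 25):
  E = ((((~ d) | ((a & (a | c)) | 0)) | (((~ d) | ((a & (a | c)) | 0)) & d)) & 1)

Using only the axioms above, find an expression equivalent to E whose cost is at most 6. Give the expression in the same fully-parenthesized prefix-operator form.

(1) ((((~ d) | ((a & (a | c)) | 0)) | (((~ d) | ((a & (a | c)) | 0)) & d)) & 1)  =[and_true →]=  (((~ d) | ((a & (a | c)) | 0)) | (((~ d) | ((a & (a | c)) | 0)) & d))
(2) (((~ d) | ((a & (a | c)) | 0)) | (((~ d) | ((a & (a | c)) | 0)) & d))  =[absorb_or →]=  ((~ d) | ((a & (a | c)) | 0))
(3) (a & (a | c))  =[absorb_and →]=  a    ⊢ cost 6, within 6

((~ d) | (a | 0))   [cost 6]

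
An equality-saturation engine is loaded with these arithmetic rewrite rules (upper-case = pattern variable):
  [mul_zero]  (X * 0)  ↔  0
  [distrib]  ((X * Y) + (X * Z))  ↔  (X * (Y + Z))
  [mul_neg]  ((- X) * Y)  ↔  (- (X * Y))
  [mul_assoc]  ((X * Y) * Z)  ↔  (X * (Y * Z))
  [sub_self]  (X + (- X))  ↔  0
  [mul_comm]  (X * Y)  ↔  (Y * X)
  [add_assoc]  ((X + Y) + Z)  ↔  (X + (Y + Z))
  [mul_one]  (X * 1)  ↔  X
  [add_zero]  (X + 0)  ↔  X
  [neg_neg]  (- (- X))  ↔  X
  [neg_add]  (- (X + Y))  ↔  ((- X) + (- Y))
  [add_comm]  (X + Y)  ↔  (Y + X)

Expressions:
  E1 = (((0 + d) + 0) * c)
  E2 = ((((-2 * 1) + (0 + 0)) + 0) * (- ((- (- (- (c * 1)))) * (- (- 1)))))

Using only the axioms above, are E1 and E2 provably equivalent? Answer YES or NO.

NO

All listed rules preserve value, hence provable equivalence implies equal values everywhere; look for a separating assignment.
c=1, d=0 gives E1 ↦ 0, E2 ↦ -2; values differ ⇒ not provably equivalent.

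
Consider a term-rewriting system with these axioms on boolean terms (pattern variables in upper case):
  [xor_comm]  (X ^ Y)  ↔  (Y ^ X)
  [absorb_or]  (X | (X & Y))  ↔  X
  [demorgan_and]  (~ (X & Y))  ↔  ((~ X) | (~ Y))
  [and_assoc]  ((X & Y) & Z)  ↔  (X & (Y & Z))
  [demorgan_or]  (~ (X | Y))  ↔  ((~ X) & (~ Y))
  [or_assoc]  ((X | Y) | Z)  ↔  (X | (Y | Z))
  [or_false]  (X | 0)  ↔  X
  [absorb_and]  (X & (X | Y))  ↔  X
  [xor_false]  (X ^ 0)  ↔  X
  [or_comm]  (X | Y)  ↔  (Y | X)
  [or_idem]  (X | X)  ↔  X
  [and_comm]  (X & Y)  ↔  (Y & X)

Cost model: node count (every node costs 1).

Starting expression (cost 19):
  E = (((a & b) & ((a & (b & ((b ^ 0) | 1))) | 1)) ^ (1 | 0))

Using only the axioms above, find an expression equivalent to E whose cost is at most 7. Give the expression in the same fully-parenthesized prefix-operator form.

((a & b) ^ (1 | 0))   [cost 7]

1. [xor_false →] (b ^ 0)  →  b;  E = (((a & b) & ((a & (b & (b | 1))) | 1)) ^ (1 | 0))
2. [absorb_and →] (b & (b | 1))  →  b;  E = (((a & b) & ((a & b) | 1)) ^ (1 | 0))
3. [absorb_and →] ((a & b) & ((a & b) | 1))  →  (a & b);  cost 7 ≤ 7, done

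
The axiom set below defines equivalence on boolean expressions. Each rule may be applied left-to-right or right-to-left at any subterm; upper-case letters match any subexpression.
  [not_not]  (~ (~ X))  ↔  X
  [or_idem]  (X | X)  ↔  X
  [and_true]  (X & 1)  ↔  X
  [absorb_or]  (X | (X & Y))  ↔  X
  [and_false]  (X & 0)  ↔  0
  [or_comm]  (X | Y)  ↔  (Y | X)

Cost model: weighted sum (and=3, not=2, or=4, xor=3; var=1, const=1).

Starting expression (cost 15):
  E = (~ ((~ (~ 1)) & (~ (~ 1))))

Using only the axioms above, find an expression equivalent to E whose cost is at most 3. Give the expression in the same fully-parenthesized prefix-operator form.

step 1: not_not (→) rewrites (~ (~ 1)) into 1, now (~ ((~ (~ 1)) & 1))
step 2: and_true (→) rewrites ((~ (~ 1)) & 1) into (~ (~ 1)), now (~ (~ (~ 1)))
step 3: not_not (→) rewrites (~ (~ (~ 1))) into (~ 1), reaching cost 3 (bound 3)

(~ 1)   [cost 3]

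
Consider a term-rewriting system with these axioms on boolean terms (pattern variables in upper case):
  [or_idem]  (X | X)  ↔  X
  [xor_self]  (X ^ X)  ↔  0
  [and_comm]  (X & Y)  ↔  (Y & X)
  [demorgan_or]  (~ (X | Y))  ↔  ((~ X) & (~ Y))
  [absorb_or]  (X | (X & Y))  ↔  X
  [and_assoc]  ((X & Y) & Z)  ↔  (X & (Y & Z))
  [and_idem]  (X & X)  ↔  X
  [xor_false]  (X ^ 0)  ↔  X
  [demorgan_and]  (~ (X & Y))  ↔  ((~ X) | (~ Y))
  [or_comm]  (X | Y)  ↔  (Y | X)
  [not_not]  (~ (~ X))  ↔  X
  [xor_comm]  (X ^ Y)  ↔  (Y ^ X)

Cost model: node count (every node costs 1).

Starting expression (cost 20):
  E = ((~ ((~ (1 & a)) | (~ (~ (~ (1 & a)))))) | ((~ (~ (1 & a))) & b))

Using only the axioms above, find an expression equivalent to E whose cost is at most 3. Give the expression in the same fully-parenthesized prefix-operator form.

1. [not_not →] (~ (~ (~ (1 & a))))  →  (~ (1 & a));  E = ((~ ((~ (1 & a)) | (~ (1 & a)))) | ((~ (~ (1 & a))) & b))
2. [or_idem →] ((~ (1 & a)) | (~ (1 & a)))  →  (~ (1 & a));  E = ((~ (~ (1 & a))) | ((~ (~ (1 & a))) & b))
3. [absorb_or →] ((~ (~ (1 & a))) | ((~ (~ (1 & a))) & b))  →  (~ (~ (1 & a)))
4. [not_not →] (~ (~ (1 & a)))  →  (1 & a);  cost 3 ≤ 3, done

(1 & a)   [cost 3]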